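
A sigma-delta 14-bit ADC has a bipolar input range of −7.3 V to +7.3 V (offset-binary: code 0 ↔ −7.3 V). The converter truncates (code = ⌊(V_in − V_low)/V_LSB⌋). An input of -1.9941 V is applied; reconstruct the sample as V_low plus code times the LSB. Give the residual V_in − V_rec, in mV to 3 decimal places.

One LSB is 14.6 V / 16384 = 0.891 mV.
(V_in − V_low)/LSB = (-1.9941 − (−7.3))/0.000891113 = 5954.2374 → code 5954 (floor).
Reconstructed: -1.9943115 V.
Difference: 0.000211523 V → 0.212 mV.

0.212 mV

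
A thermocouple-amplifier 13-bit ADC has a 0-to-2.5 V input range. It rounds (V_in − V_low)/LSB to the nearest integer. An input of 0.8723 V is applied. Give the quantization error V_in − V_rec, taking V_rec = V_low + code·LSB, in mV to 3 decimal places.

LSB = 2.5/2^13 = 305.18 µV.
(V_in − V_low)/LSB = (0.8723 − 0)/0.000305176 = 2858.3526 → code 2858 (round).
Code 2858 maps back to 0 + 2858×0.000305176 V = 0.87219238 V.
V_in − V_rec = 0.000107617 V = 0.108 mV.

0.108 mV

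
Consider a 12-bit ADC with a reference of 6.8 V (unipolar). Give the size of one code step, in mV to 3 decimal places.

Full-scale span = 6.8 V.
LSB = 6.8 / 2^12 = 6.8 / 4096 = 0.00166016 V = 1.660 mV.

1.660 mV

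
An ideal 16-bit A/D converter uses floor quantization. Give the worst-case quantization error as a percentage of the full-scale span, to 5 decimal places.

Truncating → worst-case error = 1 LSB = V_FS/2^16, so 100/65536 = 0.00152588 % of full scale.

0.00153 %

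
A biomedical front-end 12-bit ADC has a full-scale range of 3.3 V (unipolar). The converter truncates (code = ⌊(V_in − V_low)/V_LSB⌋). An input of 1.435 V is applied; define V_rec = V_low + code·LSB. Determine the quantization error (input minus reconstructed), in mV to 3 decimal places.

Step size: 3.3 V ÷ 2^12 = 0.806 mV.
(V_in − V_low)/LSB = (1.435 − 0)/0.000805664 = 1781.1394 → code 1781 (floor).
V_rec = 0 + 1781·0.000805664 = 1.4348877 V.
Difference: 0.000112305 V → 0.112 mV.

0.112 mV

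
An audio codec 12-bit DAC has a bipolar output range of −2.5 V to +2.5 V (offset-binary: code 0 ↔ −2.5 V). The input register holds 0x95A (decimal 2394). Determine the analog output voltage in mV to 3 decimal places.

LSB = 5 V / 2^12 = 1.221 mV.
Code 0x95A = 2394 decimal.
V_out = (−2.5) + 2394 × 0.0012207 V = 0.422363 V.
= 422.363 mV.

422.363 mV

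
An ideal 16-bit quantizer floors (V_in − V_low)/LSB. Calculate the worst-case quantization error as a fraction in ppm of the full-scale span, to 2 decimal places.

Truncating → worst-case error = 1 LSB = V_FS/2^16, so 1e+06/65536 = 15.2588 ppm of full scale.

15.26 ppm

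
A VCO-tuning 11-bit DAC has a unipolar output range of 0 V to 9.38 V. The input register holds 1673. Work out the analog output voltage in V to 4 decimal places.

7.6625 V

LSB = 9.38 V / 2^11 = 4.580 mV.
V_out = 0 + 1673 × 0.00458008 V = 7.66247 V.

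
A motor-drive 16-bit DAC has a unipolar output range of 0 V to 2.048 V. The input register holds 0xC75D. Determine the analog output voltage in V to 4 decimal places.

1.5949 V

LSB = 2.048 V / 2^16 = 31.25 µV.
Code 0xC75D = 51037 decimal.
V_out = 0 + 51037 × 3.125e-05 V = 1.59491 V.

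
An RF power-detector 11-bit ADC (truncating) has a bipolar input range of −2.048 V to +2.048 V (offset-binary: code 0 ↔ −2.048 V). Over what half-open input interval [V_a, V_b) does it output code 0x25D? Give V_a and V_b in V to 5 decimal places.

[-0.83800 V, -0.83600 V)

LSB = 4.096/2^11 = 2.000 mV.
Code 0x25D = 605 decimal.
V_a = V_low + 605·LSB = -0.838 V; V_b = V_low + 606·LSB = -0.836 V.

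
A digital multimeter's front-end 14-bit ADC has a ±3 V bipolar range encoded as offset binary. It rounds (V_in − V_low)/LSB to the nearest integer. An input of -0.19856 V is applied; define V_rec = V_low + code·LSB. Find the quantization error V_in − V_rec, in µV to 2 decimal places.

Step size: 6 V ÷ 2^14 = 366.21 µV.
(V_in − V_low)/LSB = (-0.19856 − (−3))/0.000366211 = 7649.7988 → code 7650 (round).
V_rec = (−3) + 7650·0.000366211 = -0.19848633 V.
Difference: -7.36719e-05 V → -73.67 µV.

-73.67 µV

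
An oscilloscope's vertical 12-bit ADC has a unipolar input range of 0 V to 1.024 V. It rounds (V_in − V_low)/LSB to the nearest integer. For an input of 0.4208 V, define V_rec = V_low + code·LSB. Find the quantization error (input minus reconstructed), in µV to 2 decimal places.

Step size: 1.024 V ÷ 2^12 = 250.00 µV.
(0.4208 − 0)/0.00025 = 1683.2000; round gives code 1683.
Code 1683 maps back to 0 + 1683×0.00025 V = 0.42075 V.
Difference: 5e-05 V → 50.00 µV.

50.00 µV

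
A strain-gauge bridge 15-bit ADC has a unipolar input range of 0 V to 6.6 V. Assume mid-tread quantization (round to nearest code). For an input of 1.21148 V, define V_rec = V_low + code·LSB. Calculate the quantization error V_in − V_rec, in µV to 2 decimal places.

-37.33 µV

Step size: 6.6 V ÷ 2^15 = 201.42 µV.
Scaled input = 6014.8146 LSBs, so code = 6015.
Code 6015 maps back to 0 + 6015×0.000201416 V = 1.2115173 V.
Error = 1.21148 − 1.2115173 = -3.7334e-05 V = -37.33 µV.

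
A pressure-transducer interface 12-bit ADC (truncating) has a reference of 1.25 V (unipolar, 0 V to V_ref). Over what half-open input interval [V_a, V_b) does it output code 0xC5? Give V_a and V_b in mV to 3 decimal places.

LSB = 1.25/2^12 = 305.18 µV.
Code 0xC5 = 197 decimal.
V_a = V_low + 197·LSB = 0.0601196 V; V_b = V_low + 198·LSB = 0.0604248 V.

[60.120 mV, 60.425 mV)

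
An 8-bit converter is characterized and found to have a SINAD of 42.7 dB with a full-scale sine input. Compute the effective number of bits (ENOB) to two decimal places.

6.80 bits

ENOB = (SINAD − 1.76) / 6.02 = (42.7 − 1.76)/6.02 = 6.801.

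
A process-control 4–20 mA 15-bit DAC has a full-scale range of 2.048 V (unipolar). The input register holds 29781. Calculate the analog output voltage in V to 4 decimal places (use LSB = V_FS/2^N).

1.8613 V

LSB = 2.048 V / 2^15 = 62.50 µV.
V_out = 0 + 29781 × 6.25e-05 V = 1.86131 V.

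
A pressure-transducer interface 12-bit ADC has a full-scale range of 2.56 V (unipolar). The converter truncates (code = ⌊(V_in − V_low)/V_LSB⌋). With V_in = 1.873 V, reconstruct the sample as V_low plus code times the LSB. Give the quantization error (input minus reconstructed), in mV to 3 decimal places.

0.500 mV

LSB = 2.56/2^12 = 0.625 mV.
(V_in − V_low)/LSB = (1.873 − 0)/0.000625 = 2996.8000 → code 2996 (floor).
Code 2996 maps back to 0 + 2996×0.000625 V = 1.8725 V.
Error = 1.873 − 1.8725 = 0.0005 V = 0.500 mV.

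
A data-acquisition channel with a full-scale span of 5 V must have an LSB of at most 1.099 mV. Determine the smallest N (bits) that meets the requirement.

Number of steps required ≥ 5 V / 1.099 mV = 4549.59.
Need 2^N ≥ 4549.59; 2^12 = 4096, 2^13 = 8192.
Minimum N = 13.

13 bits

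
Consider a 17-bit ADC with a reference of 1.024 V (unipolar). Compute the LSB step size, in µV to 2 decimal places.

7.81 µV

Full-scale span = 1.024 V.
LSB = 1.024 / 2^17 = 1.024 / 131072 = 7.8125e-06 V = 7.81 µV.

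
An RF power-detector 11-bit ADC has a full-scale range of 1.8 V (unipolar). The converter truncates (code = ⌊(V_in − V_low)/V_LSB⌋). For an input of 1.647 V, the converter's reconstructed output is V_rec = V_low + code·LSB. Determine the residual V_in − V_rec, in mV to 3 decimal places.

0.809 mV

LSB = 1.8/2^11 = 0.879 mV.
Scaled input = 1873.9200 LSBs, so code = 1873.
Reconstructed: 1.6461914 V.
Error = 1.647 − 1.6461914 = 0.000808594 V = 0.809 mV.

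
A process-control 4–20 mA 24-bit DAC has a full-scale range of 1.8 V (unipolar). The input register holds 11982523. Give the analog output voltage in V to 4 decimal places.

LSB = 1.8 V / 2^24 = 0.11 µV.
V_out = 0 + 11982523 × 1.07288e-07 V = 1.28559 V.

1.2856 V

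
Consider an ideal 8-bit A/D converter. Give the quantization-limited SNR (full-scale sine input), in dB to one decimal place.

SNR ≈ 6.02·N + 1.76 dB = 6.02·8 + 1.76 = 49.92 dB.

49.9 dB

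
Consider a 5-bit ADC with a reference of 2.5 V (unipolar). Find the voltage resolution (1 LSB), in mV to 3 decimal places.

Full-scale span = 2.5 V.
LSB = 2.5 / 2^5 = 2.5 / 32 = 0.078125 V = 78.125 mV.

78.125 mV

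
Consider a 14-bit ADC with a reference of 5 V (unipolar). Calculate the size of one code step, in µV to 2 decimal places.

Full-scale span = 5 V.
LSB = 5 / 2^14 = 5 / 16384 = 0.000305176 V = 305.18 µV.

305.18 µV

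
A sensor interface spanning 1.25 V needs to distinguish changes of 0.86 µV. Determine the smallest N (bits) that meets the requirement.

Number of steps required ≥ 1.25 V / 0.86 µV = 1453488.37.
Need 2^N ≥ 1453488.37; 2^20 = 1048576, 2^21 = 2097152.
Minimum N = 21.

21 bits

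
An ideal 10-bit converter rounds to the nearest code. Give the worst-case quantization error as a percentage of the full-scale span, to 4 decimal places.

Rounding → worst-case error = ½ LSB = V_FS/2^11, so 100/2048 = 0.0488281 % of full scale.

0.0488 %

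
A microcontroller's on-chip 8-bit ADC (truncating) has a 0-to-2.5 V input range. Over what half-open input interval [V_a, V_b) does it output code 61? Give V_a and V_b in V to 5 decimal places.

LSB = 2.5/2^8 = 9.766 mV.
V_a = V_low + 61·LSB = 0.595703 V; V_b = V_low + 62·LSB = 0.605469 V.

[0.59570 V, 0.60547 V)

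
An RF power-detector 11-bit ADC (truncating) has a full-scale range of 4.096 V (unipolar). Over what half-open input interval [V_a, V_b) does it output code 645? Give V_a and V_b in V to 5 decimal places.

[1.29000 V, 1.29200 V)

LSB = 4.096/2^11 = 2.000 mV.
V_a = V_low + 645·LSB = 1.29 V; V_b = V_low + 646·LSB = 1.292 V.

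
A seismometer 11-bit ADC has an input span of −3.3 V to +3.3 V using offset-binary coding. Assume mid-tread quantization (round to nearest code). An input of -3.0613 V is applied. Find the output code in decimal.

Full-scale span = 6.6 V; LSB = 6.6/2^11 = 3.223 mV.
(-3.0613 − (−3.3)) / 0.00322266 = 74.069 LSBs.
So the output code is 74.

code 74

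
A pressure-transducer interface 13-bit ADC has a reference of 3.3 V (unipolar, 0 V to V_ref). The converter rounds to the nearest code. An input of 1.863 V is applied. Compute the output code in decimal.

code 4625

LSB = 3.3 V / 8192 = 402.83 µV.
(V_in − V_low)/LSB = (1.863 − 0) / 0.000402832 = 4624.756.
So the output code is 4625.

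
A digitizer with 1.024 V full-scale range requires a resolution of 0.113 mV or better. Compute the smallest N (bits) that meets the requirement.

14 bits

Number of steps required ≥ 1.024 V / 0.113 mV = 9061.95.
Need 2^N ≥ 9061.95; 2^13 = 8192, 2^14 = 16384.
Minimum N = 14.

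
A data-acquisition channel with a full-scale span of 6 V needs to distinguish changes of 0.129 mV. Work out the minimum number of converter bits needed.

16 bits

Number of steps required ≥ 6 V / 0.129 mV = 46511.63.
Need 2^N ≥ 46511.63; 2^15 = 32768, 2^16 = 65536.
Minimum N = 16.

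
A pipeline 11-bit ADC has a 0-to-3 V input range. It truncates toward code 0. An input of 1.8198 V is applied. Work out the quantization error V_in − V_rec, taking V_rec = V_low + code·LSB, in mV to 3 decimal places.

0.464 mV

LSB = 3/2^11 = 1.465 mV.
(1.8198 − 0)/0.00146484 = 1242.3168; ⌊·⌋ gives code 1242.
Code 1242 maps back to 0 + 1242×0.00146484 V = 1.8193359 V.
Error = 1.8198 − 1.8193359 = 0.000464063 V = 0.464 mV.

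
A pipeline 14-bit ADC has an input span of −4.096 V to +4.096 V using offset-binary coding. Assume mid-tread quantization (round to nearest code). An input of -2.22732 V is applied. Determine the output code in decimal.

code 3737

With 16384 levels over 8.192 V, one step is 0.500 mV.
(-2.22732 − (−4.096)) / 0.0005 = 3737.360 LSBs.
Round → code 3737.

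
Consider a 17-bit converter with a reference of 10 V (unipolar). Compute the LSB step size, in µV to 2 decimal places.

Full-scale span = 10 V.
LSB = 10 / 2^17 = 10 / 131072 = 7.62939e-05 V = 76.29 µV.

76.29 µV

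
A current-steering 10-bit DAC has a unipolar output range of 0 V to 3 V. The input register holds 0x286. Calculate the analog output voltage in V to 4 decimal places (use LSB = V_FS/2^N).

1.8926 V

LSB = 3 V / 2^10 = 2.930 mV.
Code 0x286 = 646 decimal.
V_out = 0 + 646 × 0.00292969 V = 1.89258 V.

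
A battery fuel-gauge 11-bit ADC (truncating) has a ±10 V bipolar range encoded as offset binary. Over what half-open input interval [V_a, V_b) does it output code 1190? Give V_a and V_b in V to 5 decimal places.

LSB = 20/2^11 = 9.766 mV.
V_a = V_low + 1190·LSB = 1.62109 V; V_b = V_low + 1191·LSB = 1.63086 V.

[1.62109 V, 1.63086 V)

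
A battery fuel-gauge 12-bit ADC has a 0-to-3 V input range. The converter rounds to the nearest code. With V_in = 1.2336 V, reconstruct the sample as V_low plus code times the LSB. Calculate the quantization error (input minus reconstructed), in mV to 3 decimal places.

0.202 mV

LSB = 3/2^12 = 0.732 mV.
(1.2336 − 0)/0.000732422 = 1684.2752; round gives code 1684.
Reconstructed: 1.2333984 V.
Error = 1.2336 − 1.2333984 = 0.000201563 V = 0.202 mV.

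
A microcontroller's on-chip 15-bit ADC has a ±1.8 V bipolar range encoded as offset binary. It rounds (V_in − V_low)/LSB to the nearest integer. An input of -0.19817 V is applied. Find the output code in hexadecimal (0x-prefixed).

code 0x38F4 (decimal 14580)

Full-scale span = 3.6 V; LSB = 3.6/2^15 = 109.86 µV.
(-0.19817 − (−1.8)) / 0.000109863 = 14580.213 LSBs.
Round → code 14580.
In hexadecimal (0x-prefixed): 0x38F4.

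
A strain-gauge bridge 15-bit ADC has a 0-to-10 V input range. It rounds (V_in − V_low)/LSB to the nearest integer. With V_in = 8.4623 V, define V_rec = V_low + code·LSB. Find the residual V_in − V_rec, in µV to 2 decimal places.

One LSB is 10 V / 32768 = 305.18 µV.
Scaled input = 27729.2646 LSBs, so code = 27729.
V_rec = 0 + 27729·0.000305176 = 8.4622192 V.
Difference: 8.07617e-05 V → 80.76 µV.

80.76 µV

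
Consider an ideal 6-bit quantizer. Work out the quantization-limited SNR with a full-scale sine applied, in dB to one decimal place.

SNR ≈ 6.02·N + 1.76 dB = 6.02·6 + 1.76 = 37.88 dB.

37.9 dB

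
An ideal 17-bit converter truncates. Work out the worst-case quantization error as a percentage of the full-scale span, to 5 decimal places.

Truncating → worst-case error = 1 LSB = V_FS/2^17, so 100/131072 = 0.000762939 % of full scale.

0.00076 %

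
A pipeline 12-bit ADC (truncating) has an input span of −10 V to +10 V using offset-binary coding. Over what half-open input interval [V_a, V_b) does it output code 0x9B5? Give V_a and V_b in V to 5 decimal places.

[2.13379 V, 2.13867 V)

LSB = 20/2^12 = 4.883 mV.
Code 0x9B5 = 2485 decimal.
V_a = V_low + 2485·LSB = 2.13379 V; V_b = V_low + 2486·LSB = 2.13867 V.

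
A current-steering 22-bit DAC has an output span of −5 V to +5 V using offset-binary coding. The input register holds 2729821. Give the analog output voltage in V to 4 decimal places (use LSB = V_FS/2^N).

1.5084 V

LSB = 10 V / 2^22 = 2.38 µV.
V_out = (−5) + 2729821 × 2.38419e-06 V = 1.5084 V.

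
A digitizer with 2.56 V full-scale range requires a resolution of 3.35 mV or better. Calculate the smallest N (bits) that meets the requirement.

10 bits

Number of steps required ≥ 2.56 V / 3.35 mV = 764.18.
Need 2^N ≥ 764.18; 2^9 = 512, 2^10 = 1024.
Minimum N = 10.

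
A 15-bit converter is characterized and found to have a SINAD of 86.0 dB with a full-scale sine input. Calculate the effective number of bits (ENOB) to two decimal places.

ENOB = (SINAD − 1.76) / 6.02 = (86.0 − 1.76)/6.02 = 13.993.

13.99 bits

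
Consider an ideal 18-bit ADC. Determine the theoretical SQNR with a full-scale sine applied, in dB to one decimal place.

SNR ≈ 6.02·N + 1.76 dB = 6.02·18 + 1.76 = 110.12 dB.

110.1 dB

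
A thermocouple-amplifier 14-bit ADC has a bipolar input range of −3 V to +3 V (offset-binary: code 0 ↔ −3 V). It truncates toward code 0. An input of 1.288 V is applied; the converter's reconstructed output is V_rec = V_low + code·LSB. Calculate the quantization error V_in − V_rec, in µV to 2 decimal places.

One LSB is 6 V / 16384 = 366.21 µV.
(1.288 − (−3))/0.000366211 = 11709.0987; ⌊·⌋ gives code 11709.
Reconstructed: 1.2879639 V.
Error = 1.288 − 1.2879639 = 3.61328e-05 V = 36.13 µV.

36.13 µV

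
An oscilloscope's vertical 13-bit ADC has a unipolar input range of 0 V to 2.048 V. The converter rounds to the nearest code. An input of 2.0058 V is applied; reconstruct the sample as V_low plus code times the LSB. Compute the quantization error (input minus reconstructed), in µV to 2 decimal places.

50.00 µV

One LSB is 2.048 V / 8192 = 250.00 µV.
(2.0058 − 0)/0.00025 = 8023.2000; round gives code 8023.
Code 8023 maps back to 0 + 8023×0.00025 V = 2.00575 V.
Difference: 5e-05 V → 50.00 µV.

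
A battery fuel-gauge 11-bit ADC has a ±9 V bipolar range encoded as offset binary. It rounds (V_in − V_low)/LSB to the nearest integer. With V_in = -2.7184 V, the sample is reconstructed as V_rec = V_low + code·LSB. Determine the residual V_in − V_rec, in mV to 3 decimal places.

One LSB is 18 V / 2048 = 8.789 mV.
Scaled input = 714.7065 LSBs, so code = 715.
Reconstructed: -2.7158203 V.
V_in − V_rec = -0.00257969 V = -2.580 mV.

-2.580 mV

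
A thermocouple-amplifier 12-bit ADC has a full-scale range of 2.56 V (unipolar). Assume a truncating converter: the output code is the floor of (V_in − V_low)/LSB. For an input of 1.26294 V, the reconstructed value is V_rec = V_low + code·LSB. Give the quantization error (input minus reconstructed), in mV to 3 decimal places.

LSB = 2.56/2^12 = 0.625 mV.
Scaled input = 2020.7040 LSBs, so code = 2020.
Reconstructed: 1.2625 V.
Error = 1.26294 − 1.2625 = 0.00044 V = 0.440 mV.

0.440 mV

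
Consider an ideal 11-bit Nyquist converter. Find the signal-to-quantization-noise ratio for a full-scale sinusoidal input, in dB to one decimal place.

SNR ≈ 6.02·N + 1.76 dB = 6.02·11 + 1.76 = 67.98 dB.

68.0 dB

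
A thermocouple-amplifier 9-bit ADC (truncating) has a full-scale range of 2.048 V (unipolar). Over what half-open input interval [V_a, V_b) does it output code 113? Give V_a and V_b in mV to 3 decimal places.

[452.000 mV, 456.000 mV)

LSB = 2.048/2^9 = 4.000 mV.
V_a = V_low + 113·LSB = 0.452 V; V_b = V_low + 114·LSB = 0.456 V.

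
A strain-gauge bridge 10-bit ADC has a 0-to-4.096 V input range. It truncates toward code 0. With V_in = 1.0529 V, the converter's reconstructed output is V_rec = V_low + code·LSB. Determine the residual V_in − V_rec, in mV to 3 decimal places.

0.900 mV

Step size: 4.096 V ÷ 2^10 = 4.000 mV.
(V_in − V_low)/LSB = (1.0529 − 0)/0.004 = 263.2250 → code 263 (floor).
Code 263 maps back to 0 + 263×0.004 V = 1.052 V.
Difference: 0.0009 V → 0.900 mV.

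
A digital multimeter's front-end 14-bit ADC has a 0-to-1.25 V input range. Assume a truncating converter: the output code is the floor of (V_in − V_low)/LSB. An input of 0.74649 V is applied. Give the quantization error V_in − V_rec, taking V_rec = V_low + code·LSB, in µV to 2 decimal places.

LSB = 1.25/2^14 = 76.29 µV.
Scaled input = 9784.3937 LSBs, so code = 9784.
V_rec = 0 + 9784·7.62939e-05 = 0.74645996 V.
V_in − V_rec = 3.00391e-05 V = 30.04 µV.

30.04 µV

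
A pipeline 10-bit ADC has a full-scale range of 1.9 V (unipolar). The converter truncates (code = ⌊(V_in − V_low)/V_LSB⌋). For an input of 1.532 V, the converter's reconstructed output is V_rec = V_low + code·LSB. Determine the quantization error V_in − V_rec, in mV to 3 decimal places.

LSB = 1.9/2^10 = 1.855 mV.
Scaled input = 825.6674 LSBs, so code = 825.
V_rec = 0 + 825·0.00185547 = 1.5307617 V.
Error = 1.532 − 1.5307617 = 0.00123828 V = 1.238 mV.

1.238 mV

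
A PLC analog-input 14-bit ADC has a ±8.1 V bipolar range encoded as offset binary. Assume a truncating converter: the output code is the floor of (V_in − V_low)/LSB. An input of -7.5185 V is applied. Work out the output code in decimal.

LSB = 16.2 V / 16384 = 0.989 mV.
Input sits at 588.105 steps above V_low.
Floor → code 588.

code 588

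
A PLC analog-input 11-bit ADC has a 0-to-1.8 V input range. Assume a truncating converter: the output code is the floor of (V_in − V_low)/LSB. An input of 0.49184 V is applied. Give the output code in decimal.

code 559

With 2048 levels over 1.8 V, one step is 0.879 mV.
(V_in − V_low)/LSB = (0.49184 − 0) / 0.000878906 = 559.605.
So the output code is 559.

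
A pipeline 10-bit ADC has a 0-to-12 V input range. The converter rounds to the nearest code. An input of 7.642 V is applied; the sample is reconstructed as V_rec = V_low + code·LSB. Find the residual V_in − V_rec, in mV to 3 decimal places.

1.375 mV

Step size: 12 V ÷ 2^10 = 11.719 mV.
Scaled input = 652.1173 LSBs, so code = 652.
V_rec = 0 + 652·0.0117188 = 7.640625 V.
Error = 7.642 − 7.640625 = 0.001375 V = 1.375 mV.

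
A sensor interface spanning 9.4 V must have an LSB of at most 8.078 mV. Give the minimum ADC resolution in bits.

11 bits

Number of steps required ≥ 9.4 V / 8.078 mV = 1163.65.
Need 2^N ≥ 1163.65; 2^10 = 1024, 2^11 = 2048.
Minimum N = 11.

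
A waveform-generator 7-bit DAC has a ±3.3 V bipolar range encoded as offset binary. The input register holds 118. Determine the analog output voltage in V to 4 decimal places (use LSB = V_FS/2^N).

2.7844 V

LSB = 6.6 V / 2^7 = 51.562 mV.
V_out = (−3.3) + 118 × 0.0515625 V = 2.78437 V.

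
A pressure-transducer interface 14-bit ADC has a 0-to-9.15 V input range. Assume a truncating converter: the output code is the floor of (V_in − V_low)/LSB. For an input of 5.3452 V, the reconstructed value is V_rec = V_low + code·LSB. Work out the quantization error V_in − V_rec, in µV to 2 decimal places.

67.55 µV

LSB = 9.15/2^14 = 0.558 mV.
(V_in − V_low)/LSB = (5.3452 − 0)/0.000558472 = 9571.1210 → code 9571 (floor).
Code 9571 maps back to 0 + 9571×0.000558472 V = 5.3451324 V.
V_in − V_rec = 6.75537e-05 V = 67.55 µV.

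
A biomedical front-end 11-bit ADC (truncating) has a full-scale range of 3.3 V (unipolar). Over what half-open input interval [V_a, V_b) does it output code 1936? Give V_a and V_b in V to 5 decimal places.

[3.11953 V, 3.12114 V)

LSB = 3.3/2^11 = 1.611 mV.
V_a = V_low + 1936·LSB = 3.11953 V; V_b = V_low + 1937·LSB = 3.12114 V.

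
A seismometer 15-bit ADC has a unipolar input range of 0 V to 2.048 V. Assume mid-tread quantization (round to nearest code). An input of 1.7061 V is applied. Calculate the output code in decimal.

code 27298

Full-scale span = 2.048 V; LSB = 2.048/2^15 = 62.50 µV.
(1.7061 − 0) / 6.25e-05 = 27297.600 LSBs.
So the output code is 27298.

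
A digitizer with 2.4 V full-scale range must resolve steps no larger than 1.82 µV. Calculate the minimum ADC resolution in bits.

21 bits

Number of steps required ≥ 2.4 V / 1.82 µV = 1318681.32.
Need 2^N ≥ 1318681.32; 2^20 = 1048576, 2^21 = 2097152.
Minimum N = 21.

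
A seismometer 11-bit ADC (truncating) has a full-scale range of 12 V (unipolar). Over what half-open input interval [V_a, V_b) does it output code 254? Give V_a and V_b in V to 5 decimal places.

LSB = 12/2^11 = 5.859 mV.
V_a = V_low + 254·LSB = 1.48828 V; V_b = V_low + 255·LSB = 1.49414 V.

[1.48828 V, 1.49414 V)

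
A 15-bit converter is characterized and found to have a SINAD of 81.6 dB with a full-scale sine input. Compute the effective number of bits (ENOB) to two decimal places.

13.26 bits

ENOB = (SINAD − 1.76) / 6.02 = (81.6 − 1.76)/6.02 = 13.262.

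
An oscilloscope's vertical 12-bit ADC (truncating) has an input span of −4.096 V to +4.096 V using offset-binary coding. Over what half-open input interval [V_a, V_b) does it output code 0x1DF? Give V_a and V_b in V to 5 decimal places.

LSB = 8.192/2^12 = 2.000 mV.
Code 0x1DF = 479 decimal.
V_a = V_low + 479·LSB = -3.138 V; V_b = V_low + 480·LSB = -3.136 V.

[-3.13800 V, -3.13600 V)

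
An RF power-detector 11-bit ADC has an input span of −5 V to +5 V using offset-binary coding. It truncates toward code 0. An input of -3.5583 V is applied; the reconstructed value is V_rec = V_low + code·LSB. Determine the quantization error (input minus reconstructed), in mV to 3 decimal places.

One LSB is 10 V / 2048 = 4.883 mV.
(-3.5583 − (−5))/0.00488281 = 295.2602; ⌊·⌋ gives code 295.
Code 295 maps back to (−5) + 295×0.00488281 V = -3.5595703 V.
Difference: 0.00127031 V → 1.270 mV.

1.270 mV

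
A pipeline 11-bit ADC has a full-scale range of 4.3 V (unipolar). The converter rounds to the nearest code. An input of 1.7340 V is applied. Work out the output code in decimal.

Full-scale span = 4.3 V; LSB = 4.3/2^11 = 2.100 mV.
(1.7340 − 0) / 0.00209961 = 825.868 LSBs.
round(825.868) = 826.

code 826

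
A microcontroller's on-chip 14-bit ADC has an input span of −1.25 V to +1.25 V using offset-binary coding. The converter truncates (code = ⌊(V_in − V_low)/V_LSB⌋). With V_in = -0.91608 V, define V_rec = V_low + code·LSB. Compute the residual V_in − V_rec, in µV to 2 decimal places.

LSB = 2.5/2^14 = 152.59 µV.
(-0.91608 − (−1.25))/0.000152588 = 2188.3781; ⌊·⌋ gives code 2188.
Reconstructed: -0.9161377 V.
Difference: 5.76953e-05 V → 57.70 µV.

57.70 µV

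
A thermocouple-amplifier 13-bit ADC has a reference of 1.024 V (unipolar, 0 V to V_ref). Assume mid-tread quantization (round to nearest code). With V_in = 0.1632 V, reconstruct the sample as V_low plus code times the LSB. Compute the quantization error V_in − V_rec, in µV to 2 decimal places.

-50.00 µV

LSB = 1.024/2^13 = 125.00 µV.
(V_in − V_low)/LSB = (0.1632 − 0)/0.000125 = 1305.6000 → code 1306 (round).
V_rec = 0 + 1306·0.000125 = 0.16325 V.
V_in − V_rec = -5e-05 V = -50.00 µV.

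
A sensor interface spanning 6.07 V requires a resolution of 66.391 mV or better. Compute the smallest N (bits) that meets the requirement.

Number of steps required ≥ 6.07 V / 66.391 mV = 91.43.
Need 2^N ≥ 91.43; 2^6 = 64, 2^7 = 128.
Minimum N = 7.

7 bits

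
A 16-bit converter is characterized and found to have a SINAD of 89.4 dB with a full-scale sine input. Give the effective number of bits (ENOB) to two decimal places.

ENOB = (SINAD − 1.76) / 6.02 = (89.4 − 1.76)/6.02 = 14.558.

14.56 bits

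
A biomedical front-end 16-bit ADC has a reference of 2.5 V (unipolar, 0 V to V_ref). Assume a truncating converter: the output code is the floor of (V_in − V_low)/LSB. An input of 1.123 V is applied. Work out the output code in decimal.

code 29438

LSB = 2.5 V / 65536 = 38.15 µV.
(1.123 − 0) / 3.8147e-05 = 29438.771 LSBs.
Floor → code 29438.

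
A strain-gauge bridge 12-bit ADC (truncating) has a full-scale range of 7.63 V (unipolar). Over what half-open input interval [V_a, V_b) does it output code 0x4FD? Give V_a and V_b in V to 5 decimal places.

LSB = 7.63/2^12 = 1.863 mV.
Code 0x4FD = 1277 decimal.
V_a = V_low + 1277·LSB = 2.37879 V; V_b = V_low + 1278·LSB = 2.38065 V.

[2.37879 V, 2.38065 V)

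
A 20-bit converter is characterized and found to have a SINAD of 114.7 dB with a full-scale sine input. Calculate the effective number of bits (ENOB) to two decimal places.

ENOB = (SINAD − 1.76) / 6.02 = (114.7 − 1.76)/6.02 = 18.761.

18.76 bits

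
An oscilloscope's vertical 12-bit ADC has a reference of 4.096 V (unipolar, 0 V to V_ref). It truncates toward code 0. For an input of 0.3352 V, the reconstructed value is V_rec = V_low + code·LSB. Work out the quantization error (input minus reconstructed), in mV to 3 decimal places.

0.200 mV

One LSB is 4.096 V / 4096 = 1.000 mV.
(0.3352 − 0)/0.001 = 335.2000; ⌊·⌋ gives code 335.
V_rec = 0 + 335·0.001 = 0.335 V.
Difference: 0.0002 V → 0.200 mV.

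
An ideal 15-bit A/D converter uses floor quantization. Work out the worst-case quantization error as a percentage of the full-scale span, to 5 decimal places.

0.00305 %

Truncating → worst-case error = 1 LSB = V_FS/2^15, so 100/32768 = 0.00305176 % of full scale.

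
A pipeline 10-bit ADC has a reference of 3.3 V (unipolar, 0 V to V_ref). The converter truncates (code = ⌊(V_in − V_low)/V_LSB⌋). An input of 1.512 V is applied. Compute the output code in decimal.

code 469

Full-scale span = 3.3 V; LSB = 3.3/2^10 = 3.223 mV.
(1.512 − 0) / 0.00322266 = 469.178 LSBs.
So the output code is 469.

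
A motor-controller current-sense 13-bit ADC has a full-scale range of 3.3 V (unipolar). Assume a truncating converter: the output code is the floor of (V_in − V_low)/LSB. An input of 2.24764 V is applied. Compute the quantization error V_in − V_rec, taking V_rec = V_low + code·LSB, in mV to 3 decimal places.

0.240 mV

One LSB is 3.3 V / 8192 = 402.83 µV.
(2.24764 − 0)/0.000402832 = 5579.5960; ⌊·⌋ gives code 5579.
Code 5579 maps back to 0 + 5579×0.000402832 V = 2.2473999 V.
Difference: 0.000240098 V → 0.240 mV.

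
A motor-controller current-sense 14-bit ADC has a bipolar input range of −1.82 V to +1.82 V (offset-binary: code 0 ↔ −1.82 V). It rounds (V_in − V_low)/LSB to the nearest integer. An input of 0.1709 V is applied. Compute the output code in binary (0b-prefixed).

Full-scale span = 3.64 V; LSB = 3.64/2^14 = 222.17 µV.
Input sits at 8961.238 steps above V_low.
So the output code is 8961.
In binary (0b-prefixed): 0b10001100000001.

code 0b10001100000001 (decimal 8961)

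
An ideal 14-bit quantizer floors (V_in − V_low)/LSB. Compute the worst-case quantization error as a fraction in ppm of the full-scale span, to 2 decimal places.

Truncating → worst-case error = 1 LSB = V_FS/2^14, so 1e+06/16384 = 61.0352 ppm of full scale.

61.04 ppm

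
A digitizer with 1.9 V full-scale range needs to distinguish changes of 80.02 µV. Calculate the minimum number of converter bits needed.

15 bits

Number of steps required ≥ 1.9 V / 80.02 µV = 23744.06.
Need 2^N ≥ 23744.06; 2^14 = 16384, 2^15 = 32768.
Minimum N = 15.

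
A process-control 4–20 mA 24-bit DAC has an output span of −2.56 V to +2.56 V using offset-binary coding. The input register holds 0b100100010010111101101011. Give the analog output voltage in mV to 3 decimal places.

343.705 mV

LSB = 5.12 V / 2^24 = 0.31 µV.
Code 0b100100010010111101101011 = 9514859 decimal.
V_out = (−2.56) + 9514859 × 3.05176e-07 V = 0.343705 V.
= 343.705 mV.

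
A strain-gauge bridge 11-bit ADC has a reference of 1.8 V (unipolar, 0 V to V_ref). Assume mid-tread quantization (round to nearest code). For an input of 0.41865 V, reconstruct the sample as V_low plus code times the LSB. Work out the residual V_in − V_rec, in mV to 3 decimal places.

0.291 mV

Step size: 1.8 V ÷ 2^11 = 0.879 mV.
Scaled input = 476.3307 LSBs, so code = 476.
Reconstructed: 0.41835937 V.
Error = 0.41865 − 0.41835937 = 0.000290625 V = 0.291 mV.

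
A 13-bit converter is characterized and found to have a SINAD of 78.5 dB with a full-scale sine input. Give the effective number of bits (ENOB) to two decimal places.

ENOB = (SINAD − 1.76) / 6.02 = (78.5 − 1.76)/6.02 = 12.748.

12.75 bits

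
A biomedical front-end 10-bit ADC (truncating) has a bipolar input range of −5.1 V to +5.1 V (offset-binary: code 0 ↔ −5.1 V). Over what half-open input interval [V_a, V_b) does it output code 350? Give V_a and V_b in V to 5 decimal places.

[-1.61367 V, -1.60371 V)

LSB = 10.2/2^10 = 9.961 mV.
V_a = V_low + 350·LSB = -1.61367 V; V_b = V_low + 351·LSB = -1.60371 V.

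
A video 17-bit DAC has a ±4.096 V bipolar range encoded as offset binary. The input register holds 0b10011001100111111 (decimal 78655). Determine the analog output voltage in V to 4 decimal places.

LSB = 8.192 V / 2^17 = 62.50 µV.
Code 0b10011001100111111 = 78655 decimal.
V_out = (−4.096) + 78655 × 6.25e-05 V = 0.819937 V.

0.8199 V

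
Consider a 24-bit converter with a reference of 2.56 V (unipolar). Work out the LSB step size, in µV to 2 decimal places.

Full-scale span = 2.56 V.
LSB = 2.56 / 2^24 = 2.56 / 16777216 = 1.52588e-07 V = 0.15 µV.

0.15 µV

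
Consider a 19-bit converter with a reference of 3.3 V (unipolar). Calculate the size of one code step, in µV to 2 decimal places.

6.29 µV

Full-scale span = 3.3 V.
LSB = 3.3 / 2^19 = 3.3 / 524288 = 6.29425e-06 V = 6.29 µV.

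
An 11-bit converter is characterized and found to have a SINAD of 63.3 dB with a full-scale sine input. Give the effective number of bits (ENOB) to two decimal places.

ENOB = (SINAD − 1.76) / 6.02 = (63.3 − 1.76)/6.02 = 10.223.

10.22 bits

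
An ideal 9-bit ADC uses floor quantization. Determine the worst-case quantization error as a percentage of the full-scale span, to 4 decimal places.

Truncating → worst-case error = 1 LSB = V_FS/2^9, so 100/512 = 0.195312 % of full scale.

0.1953 %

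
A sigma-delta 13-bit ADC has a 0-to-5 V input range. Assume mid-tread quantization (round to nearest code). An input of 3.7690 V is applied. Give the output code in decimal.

code 6175

LSB = 5 V / 8192 = 0.610 mV.
(3.7690 − 0) / 0.000610352 = 6175.130 LSBs.
Round → code 6175.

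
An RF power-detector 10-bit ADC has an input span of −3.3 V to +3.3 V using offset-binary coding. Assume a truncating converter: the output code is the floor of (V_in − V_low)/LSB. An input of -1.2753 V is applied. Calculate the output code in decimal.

code 314

LSB = 6.6 V / 1024 = 6.445 mV.
(-1.2753 − (−3.3)) / 0.00644531 = 314.135 LSBs.
⌊·⌋(314.135) = 314.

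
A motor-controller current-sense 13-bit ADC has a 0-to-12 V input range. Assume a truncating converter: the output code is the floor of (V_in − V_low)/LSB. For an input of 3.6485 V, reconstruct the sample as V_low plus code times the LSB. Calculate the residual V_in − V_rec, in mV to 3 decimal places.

One LSB is 12 V / 8192 = 1.465 mV.
(V_in − V_low)/LSB = (3.6485 − 0)/0.00146484 = 2490.7093 → code 2490 (floor).
V_rec = 0 + 2490·0.00146484 = 3.6474609 V.
Difference: 0.00103906 V → 1.039 mV.

1.039 mV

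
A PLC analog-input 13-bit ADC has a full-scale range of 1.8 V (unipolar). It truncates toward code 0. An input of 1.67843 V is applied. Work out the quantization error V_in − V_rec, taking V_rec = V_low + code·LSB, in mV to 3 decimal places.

Step size: 1.8 V ÷ 2^13 = 219.73 µV.
Scaled input = 7638.7214 LSBs, so code = 7638.
V_rec = 0 + 7638·0.000219727 = 1.6782715 V.
Difference: 0.000158516 V → 0.159 mV.

0.159 mV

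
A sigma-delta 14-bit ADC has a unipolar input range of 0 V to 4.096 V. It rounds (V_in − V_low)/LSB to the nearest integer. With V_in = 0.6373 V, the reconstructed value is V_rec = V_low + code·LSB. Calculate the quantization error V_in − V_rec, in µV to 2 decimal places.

Step size: 4.096 V ÷ 2^14 = 250.00 µV.
(0.6373 − 0)/0.00025 = 2549.2000; round gives code 2549.
Code 2549 maps back to 0 + 2549×0.00025 V = 0.63725 V.
Difference: 5e-05 V → 50.00 µV.

50.00 µV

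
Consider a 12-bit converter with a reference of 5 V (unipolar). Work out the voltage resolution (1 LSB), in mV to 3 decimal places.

Full-scale span = 5 V.
LSB = 5 / 2^12 = 5 / 4096 = 0.0012207 V = 1.221 mV.

1.221 mV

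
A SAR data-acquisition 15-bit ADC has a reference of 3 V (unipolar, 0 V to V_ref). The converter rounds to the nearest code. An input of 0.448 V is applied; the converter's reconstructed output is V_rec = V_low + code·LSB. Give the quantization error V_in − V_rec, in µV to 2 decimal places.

32.47 µV

LSB = 3/2^15 = 91.55 µV.
Scaled input = 4893.3547 LSBs, so code = 4893.
V_rec = 0 + 4893·9.15527e-05 = 0.44796753 V.
Difference: 3.24707e-05 V → 32.47 µV.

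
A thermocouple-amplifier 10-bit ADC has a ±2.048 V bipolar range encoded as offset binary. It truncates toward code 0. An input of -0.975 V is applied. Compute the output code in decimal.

code 268

Full-scale span = 4.096 V; LSB = 4.096/2^10 = 4.000 mV.
(-0.975 − (−2.048)) / 0.004 = 268.250 LSBs.
Floor → code 268.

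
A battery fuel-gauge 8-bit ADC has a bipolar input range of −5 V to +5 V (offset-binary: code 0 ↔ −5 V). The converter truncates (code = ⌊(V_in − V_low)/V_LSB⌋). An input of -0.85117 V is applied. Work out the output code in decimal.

code 106

Full-scale span = 10 V; LSB = 10/2^8 = 39.062 mV.
(V_in − V_low)/LSB = (-0.85117 − (−5)) / 0.0390625 = 106.210.
So the output code is 106.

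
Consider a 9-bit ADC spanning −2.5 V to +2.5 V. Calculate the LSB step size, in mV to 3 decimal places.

9.766 mV

Full-scale span = 5 V.
LSB = 5 / 2^9 = 5 / 512 = 0.00976562 V = 9.766 mV.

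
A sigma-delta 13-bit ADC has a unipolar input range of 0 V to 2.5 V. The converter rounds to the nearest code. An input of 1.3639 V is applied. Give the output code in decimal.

Full-scale span = 2.5 V; LSB = 2.5/2^13 = 305.18 µV.
Input sits at 4469.228 steps above V_low.
So the output code is 4469.

code 4469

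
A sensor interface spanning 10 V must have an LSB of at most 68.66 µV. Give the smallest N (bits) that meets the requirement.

18 bits

Number of steps required ≥ 10 V / 68.66 µV = 145645.21.
Need 2^N ≥ 145645.21; 2^17 = 131072, 2^18 = 262144.
Minimum N = 18.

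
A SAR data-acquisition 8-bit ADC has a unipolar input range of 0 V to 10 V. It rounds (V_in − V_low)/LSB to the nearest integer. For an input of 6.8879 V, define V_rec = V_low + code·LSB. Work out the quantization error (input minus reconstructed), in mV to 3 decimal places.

12.900 mV

Step size: 10 V ÷ 2^8 = 39.062 mV.
(6.8879 − 0)/0.0390625 = 176.3302; round gives code 176.
V_rec = 0 + 176·0.0390625 = 6.875 V.
V_in − V_rec = 0.0129 V = 12.900 mV.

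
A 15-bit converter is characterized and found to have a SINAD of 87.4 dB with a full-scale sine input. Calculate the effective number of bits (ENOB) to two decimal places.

14.23 bits

ENOB = (SINAD − 1.76) / 6.02 = (87.4 − 1.76)/6.02 = 14.226.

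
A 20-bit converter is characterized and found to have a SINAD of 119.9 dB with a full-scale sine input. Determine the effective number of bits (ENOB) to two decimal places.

19.62 bits

ENOB = (SINAD − 1.76) / 6.02 = (119.9 − 1.76)/6.02 = 19.625.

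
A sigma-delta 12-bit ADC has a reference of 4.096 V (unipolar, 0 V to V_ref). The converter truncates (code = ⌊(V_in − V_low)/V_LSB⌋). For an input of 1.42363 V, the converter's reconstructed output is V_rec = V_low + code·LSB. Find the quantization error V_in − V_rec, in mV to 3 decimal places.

0.630 mV

LSB = 4.096/2^12 = 1.000 mV.
Scaled input = 1423.6300 LSBs, so code = 1423.
V_rec = 0 + 1423·0.001 = 1.423 V.
V_in − V_rec = 0.00063 V = 0.630 mV.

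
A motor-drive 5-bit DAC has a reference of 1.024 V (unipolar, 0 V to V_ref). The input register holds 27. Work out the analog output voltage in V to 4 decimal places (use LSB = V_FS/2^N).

0.8640 V

LSB = 1.024 V / 2^5 = 32.000 mV.
V_out = 0 + 27 × 0.032 V = 0.864 V.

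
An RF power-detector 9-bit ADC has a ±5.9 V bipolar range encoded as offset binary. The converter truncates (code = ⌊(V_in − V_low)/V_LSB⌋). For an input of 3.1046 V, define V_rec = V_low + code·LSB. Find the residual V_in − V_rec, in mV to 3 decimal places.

16.319 mV

One LSB is 11.8 V / 512 = 23.047 mV.
(3.1046 − (−5.9))/0.0230469 = 390.7081; ⌊·⌋ gives code 390.
V_rec = (−5.9) + 390·0.0230469 = 3.0882813 V.
Difference: 0.0163187 V → 16.319 mV.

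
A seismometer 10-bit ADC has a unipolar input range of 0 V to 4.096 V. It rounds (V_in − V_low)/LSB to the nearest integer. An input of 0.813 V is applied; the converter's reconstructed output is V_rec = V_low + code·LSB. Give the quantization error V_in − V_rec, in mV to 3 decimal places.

1.000 mV

Step size: 4.096 V ÷ 2^10 = 4.000 mV.
Scaled input = 203.2500 LSBs, so code = 203.
Code 203 maps back to 0 + 203×0.004 V = 0.812 V.
Error = 0.813 − 0.812 = 0.001 V = 1.000 mV.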